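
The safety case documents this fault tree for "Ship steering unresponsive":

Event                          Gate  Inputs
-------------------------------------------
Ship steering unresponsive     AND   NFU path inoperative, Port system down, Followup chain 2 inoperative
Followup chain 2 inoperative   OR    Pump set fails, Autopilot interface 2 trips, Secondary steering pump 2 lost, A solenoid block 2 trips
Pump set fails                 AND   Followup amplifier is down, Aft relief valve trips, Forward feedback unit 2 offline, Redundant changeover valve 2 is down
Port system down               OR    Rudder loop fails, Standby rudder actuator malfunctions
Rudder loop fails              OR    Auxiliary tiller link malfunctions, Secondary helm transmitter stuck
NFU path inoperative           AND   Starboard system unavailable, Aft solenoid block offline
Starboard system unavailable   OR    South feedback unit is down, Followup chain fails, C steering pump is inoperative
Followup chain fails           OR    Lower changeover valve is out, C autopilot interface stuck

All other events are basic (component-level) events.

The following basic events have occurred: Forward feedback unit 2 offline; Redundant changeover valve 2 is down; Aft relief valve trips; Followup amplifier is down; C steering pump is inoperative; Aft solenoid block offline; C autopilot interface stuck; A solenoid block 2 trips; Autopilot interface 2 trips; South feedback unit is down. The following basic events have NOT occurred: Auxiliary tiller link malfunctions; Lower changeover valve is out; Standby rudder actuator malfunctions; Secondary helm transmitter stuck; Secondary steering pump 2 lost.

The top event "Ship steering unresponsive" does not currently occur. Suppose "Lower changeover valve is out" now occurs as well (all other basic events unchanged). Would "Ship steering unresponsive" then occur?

Counterfactual: set "Lower changeover valve is out" to occurred.
Followup chain fails [OR]: Lower changeover valve is out=occurs, C autopilot interface stuck=occurs → at least one input occurs → occurs.
Starboard system unavailable [OR]: South feedback unit is down=occurs, Followup chain fails=occurs, C steering pump is inoperative=occurs → at least one input occurs → occurs.
NFU path inoperative [AND]: Starboard system unavailable=occurs, Aft solenoid block offline=occurs → all inputs occur → occurs.
Rudder loop fails [OR]: Auxiliary tiller link malfunctions=not, Secondary helm transmitter stuck=not → no input occurs → does not occur.
Port system down [OR]: Rudder loop fails=not, Standby rudder actuator malfunctions=not → no input occurs → does not occur.
Pump set fails [AND]: Followup amplifier is down=occurs, Aft relief valve trips=occurs, Forward feedback unit 2 offline=occurs, Redundant changeover valve 2 is down=occurs → all inputs occur → occurs.
Followup chain 2 inoperative [OR]: Pump set fails=occurs, Autopilot interface 2 trips=occurs, Secondary steering pump 2 lost=not, A solenoid block 2 trips=occurs → at least one input occurs → occurs.
Ship steering unresponsive [AND]: NFU path inoperative=occurs, Port system down=not, Followup chain 2 inoperative=occurs → not all inputs occur → does not occur.

No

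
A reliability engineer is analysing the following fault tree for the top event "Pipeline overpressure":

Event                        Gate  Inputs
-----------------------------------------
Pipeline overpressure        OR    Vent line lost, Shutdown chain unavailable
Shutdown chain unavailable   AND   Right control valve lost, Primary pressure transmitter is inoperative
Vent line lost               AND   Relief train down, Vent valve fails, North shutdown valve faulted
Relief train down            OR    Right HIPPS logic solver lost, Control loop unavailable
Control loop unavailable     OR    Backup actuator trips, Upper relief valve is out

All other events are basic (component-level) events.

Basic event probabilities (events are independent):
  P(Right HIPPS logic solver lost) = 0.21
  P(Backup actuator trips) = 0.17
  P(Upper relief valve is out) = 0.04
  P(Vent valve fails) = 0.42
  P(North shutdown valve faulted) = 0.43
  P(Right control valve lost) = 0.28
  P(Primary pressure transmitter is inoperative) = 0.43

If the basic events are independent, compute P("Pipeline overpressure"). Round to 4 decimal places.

P(Control loop unavailable) [OR] = 1 − (1−0.17) × (1−0.04) = 0.203200
P(Relief train down) [OR] = 1 − (1−0.21) × (1−0.203200) = 0.370528
P(Vent line lost) [AND] = 0.370528 × 0.42 × 0.43 = 0.066917
P(Shutdown chain unavailable) [AND] = 0.28 × 0.43 = 0.120400
P(Pipeline overpressure) [OR] = 1 − (1−0.066917) × (1−0.120400) = 0.179260
Rounded to 4 decimal places: P(Pipeline overpressure) ≈ 0.1793.

0.1793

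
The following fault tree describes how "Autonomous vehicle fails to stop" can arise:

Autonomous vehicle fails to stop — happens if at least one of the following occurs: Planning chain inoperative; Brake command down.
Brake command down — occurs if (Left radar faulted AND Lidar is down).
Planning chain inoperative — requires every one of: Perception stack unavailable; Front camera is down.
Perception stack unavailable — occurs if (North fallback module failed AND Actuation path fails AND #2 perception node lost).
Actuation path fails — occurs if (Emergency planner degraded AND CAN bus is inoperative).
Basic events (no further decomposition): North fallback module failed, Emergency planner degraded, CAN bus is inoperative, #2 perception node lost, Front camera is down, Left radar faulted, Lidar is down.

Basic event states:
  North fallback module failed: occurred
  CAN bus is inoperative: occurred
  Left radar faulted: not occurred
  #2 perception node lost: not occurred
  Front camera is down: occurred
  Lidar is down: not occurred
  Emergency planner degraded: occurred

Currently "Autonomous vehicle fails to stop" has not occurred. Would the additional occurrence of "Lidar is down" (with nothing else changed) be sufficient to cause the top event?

No

Counterfactual: set "Lidar is down" to occurred.
Actuation path fails [AND]: Emergency planner degraded=occurs, CAN bus is inoperative=occurs → all inputs occur → occurs.
Perception stack unavailable [AND]: North fallback module failed=occurs, Actuation path fails=occurs, #2 perception node lost=not → not all inputs occur → does not occur.
Planning chain inoperative [AND]: Perception stack unavailable=not, Front camera is down=occurs → not all inputs occur → does not occur.
Brake command down [AND]: Left radar faulted=not, Lidar is down=occurs → not all inputs occur → does not occur.
Autonomous vehicle fails to stop [OR]: Planning chain inoperative=not, Brake command down=not → no input occurs → does not occur.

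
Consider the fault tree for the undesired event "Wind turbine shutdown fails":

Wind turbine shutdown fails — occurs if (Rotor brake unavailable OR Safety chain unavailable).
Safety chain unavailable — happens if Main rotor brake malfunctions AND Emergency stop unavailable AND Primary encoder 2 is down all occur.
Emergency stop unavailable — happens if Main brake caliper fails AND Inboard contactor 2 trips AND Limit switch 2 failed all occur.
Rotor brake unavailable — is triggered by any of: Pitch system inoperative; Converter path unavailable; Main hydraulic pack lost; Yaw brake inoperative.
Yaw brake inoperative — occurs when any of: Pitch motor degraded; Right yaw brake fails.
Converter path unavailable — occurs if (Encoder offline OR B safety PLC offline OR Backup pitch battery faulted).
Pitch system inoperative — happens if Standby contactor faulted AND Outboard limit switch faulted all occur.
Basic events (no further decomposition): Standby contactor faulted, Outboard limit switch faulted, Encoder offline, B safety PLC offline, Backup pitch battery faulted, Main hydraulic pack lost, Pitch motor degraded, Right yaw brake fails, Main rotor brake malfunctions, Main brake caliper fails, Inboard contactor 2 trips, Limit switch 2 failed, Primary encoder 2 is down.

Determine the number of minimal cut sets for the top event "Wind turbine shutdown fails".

8

Pitch system inoperative [AND]: one cut set from each child combined → 1 × 1 = 1 cut set(s).
Converter path unavailable [OR]: union of children's cut sets → 3 cut set(s).
Yaw brake inoperative [OR]: union of children's cut sets → 2 cut set(s).
Rotor brake unavailable [OR]: union of children's cut sets → 7 cut set(s).
Emergency stop unavailable [AND]: one cut set from each child combined → 1 × 1 × 1 = 1 cut set(s).
Safety chain unavailable [AND]: one cut set from each child combined → 1 × 1 × 1 = 1 cut set(s).
Wind turbine shutdown fails [OR]: union of children's cut sets → 8 cut set(s).
Minimal cut sets: {Outboard limit switch faulted, Standby contactor faulted}; {Encoder offline}; {B safety PLC offline}; {Backup pitch battery faulted}; {Main hydraulic pack lost}; {Pitch motor degraded}; {Right yaw brake fails}; {Inboard contactor 2 trips, Limit switch 2 failed, Main brake caliper fails, Main rotor brake malfunctions, Primary encoder 2 is down}.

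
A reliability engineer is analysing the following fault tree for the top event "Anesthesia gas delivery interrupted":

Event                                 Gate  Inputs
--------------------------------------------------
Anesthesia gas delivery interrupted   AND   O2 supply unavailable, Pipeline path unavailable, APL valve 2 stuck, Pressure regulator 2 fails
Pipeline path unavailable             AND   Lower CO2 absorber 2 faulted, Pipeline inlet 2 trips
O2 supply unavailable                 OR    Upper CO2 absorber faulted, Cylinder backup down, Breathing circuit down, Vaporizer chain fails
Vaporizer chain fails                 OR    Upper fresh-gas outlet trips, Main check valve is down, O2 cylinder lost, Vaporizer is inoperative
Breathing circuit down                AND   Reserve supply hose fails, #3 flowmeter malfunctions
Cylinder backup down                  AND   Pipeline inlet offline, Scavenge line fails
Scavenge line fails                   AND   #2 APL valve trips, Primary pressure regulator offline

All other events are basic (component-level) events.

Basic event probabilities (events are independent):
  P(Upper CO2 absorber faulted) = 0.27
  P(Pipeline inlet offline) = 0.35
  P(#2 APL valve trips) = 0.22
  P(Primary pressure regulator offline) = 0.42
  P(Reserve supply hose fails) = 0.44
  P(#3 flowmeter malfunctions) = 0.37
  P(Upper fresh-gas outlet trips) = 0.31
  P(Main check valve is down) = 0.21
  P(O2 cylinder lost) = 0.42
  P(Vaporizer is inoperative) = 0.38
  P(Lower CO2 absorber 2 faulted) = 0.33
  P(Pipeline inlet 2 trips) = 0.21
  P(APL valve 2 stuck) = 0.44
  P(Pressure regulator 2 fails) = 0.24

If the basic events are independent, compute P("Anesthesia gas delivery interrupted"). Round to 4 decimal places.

P(Scavenge line fails) [AND] = 0.22 × 0.42 = 0.092400
P(Cylinder backup down) [AND] = 0.35 × 0.092400 = 0.032340
P(Breathing circuit down) [AND] = 0.44 × 0.37 = 0.162800
P(Vaporizer chain fails) [OR] = 1 − (1−0.31) × (1−0.21) × (1−0.42) × (1−0.38) = 0.803982
P(O2 supply unavailable) [OR] = 1 − (1−0.27) × (1−0.032340) × (1−0.162800) × (1−0.803982) = 0.884077
P(Pipeline path unavailable) [AND] = 0.33 × 0.21 = 0.069300
P(Anesthesia gas delivery interrupted) [AND] = 0.884077 × 0.069300 × 0.44 × 0.24 = 0.006470
Rounded to 4 decimal places: P(Anesthesia gas delivery interrupted) ≈ 0.0065.

0.0065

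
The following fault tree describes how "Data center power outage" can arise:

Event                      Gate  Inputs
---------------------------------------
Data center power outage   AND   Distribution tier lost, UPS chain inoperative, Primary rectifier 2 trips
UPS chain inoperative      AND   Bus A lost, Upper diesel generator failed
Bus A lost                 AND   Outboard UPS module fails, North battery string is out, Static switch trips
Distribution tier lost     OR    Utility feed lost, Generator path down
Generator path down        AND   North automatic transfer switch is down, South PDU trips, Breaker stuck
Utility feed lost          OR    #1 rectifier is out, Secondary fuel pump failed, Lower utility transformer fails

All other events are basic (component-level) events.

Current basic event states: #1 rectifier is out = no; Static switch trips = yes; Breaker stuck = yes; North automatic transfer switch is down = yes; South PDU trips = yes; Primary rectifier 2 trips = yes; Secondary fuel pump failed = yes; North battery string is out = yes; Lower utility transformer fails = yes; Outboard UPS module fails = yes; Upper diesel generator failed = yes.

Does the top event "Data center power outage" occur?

Yes

Utility feed lost [OR]: #1 rectifier is out=not, Secondary fuel pump failed=occurs, Lower utility transformer fails=occurs → at least one input occurs → occurs.
Generator path down [AND]: North automatic transfer switch is down=occurs, South PDU trips=occurs, Breaker stuck=occurs → all inputs occur → occurs.
Distribution tier lost [OR]: Utility feed lost=occurs, Generator path down=occurs → at least one input occurs → occurs.
Bus A lost [AND]: Outboard UPS module fails=occurs, North battery string is out=occurs, Static switch trips=occurs → all inputs occur → occurs.
UPS chain inoperative [AND]: Bus A lost=occurs, Upper diesel generator failed=occurs → all inputs occur → occurs.
Data center power outage [AND]: Distribution tier lost=occurs, UPS chain inoperative=occurs, Primary rectifier 2 trips=occurs → all inputs occur → occurs.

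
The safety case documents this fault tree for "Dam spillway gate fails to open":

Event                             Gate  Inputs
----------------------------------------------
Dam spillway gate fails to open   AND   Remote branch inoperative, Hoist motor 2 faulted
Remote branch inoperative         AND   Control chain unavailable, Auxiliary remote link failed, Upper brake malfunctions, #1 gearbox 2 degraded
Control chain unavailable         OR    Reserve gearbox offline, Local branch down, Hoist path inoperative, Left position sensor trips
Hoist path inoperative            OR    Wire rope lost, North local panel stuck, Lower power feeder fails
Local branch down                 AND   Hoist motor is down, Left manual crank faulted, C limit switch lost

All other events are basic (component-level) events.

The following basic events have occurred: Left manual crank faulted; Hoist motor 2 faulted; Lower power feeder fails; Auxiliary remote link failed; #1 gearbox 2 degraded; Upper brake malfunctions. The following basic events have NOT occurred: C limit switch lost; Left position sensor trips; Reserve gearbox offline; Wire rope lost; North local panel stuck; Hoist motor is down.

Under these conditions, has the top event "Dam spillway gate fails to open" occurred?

Yes

Local branch down [AND]: Hoist motor is down=not, Left manual crank faulted=occurs, C limit switch lost=not → not all inputs occur → does not occur.
Hoist path inoperative [OR]: Wire rope lost=not, North local panel stuck=not, Lower power feeder fails=occurs → at least one input occurs → occurs.
Control chain unavailable [OR]: Reserve gearbox offline=not, Local branch down=not, Hoist path inoperative=occurs, Left position sensor trips=not → at least one input occurs → occurs.
Remote branch inoperative [AND]: Control chain unavailable=occurs, Auxiliary remote link failed=occurs, Upper brake malfunctions=occurs, #1 gearbox 2 degraded=occurs → all inputs occur → occurs.
Dam spillway gate fails to open [AND]: Remote branch inoperative=occurs, Hoist motor 2 faulted=occurs → all inputs occur → occurs.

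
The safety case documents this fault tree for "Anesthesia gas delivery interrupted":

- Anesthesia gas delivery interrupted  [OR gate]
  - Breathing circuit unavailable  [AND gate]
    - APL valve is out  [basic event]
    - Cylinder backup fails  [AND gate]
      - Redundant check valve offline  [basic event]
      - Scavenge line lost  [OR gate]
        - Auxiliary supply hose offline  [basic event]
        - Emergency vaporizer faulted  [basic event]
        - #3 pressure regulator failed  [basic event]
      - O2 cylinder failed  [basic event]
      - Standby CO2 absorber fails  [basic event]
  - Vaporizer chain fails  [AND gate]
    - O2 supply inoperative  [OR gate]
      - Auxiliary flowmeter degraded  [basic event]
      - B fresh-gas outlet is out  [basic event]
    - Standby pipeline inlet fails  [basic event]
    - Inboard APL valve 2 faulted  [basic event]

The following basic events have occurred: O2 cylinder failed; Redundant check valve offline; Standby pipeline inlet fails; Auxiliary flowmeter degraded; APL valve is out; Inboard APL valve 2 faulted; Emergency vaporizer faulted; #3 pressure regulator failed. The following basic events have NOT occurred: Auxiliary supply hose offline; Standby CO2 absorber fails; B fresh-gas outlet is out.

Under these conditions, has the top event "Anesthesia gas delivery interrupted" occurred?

Yes

Scavenge line lost [OR]: Auxiliary supply hose offline=not, Emergency vaporizer faulted=occurs, #3 pressure regulator failed=occurs → at least one input occurs → occurs.
Cylinder backup fails [AND]: Redundant check valve offline=occurs, Scavenge line lost=occurs, O2 cylinder failed=occurs, Standby CO2 absorber fails=not → not all inputs occur → does not occur.
Breathing circuit unavailable [AND]: APL valve is out=occurs, Cylinder backup fails=not → not all inputs occur → does not occur.
O2 supply inoperative [OR]: Auxiliary flowmeter degraded=occurs, B fresh-gas outlet is out=not → at least one input occurs → occurs.
Vaporizer chain fails [AND]: O2 supply inoperative=occurs, Standby pipeline inlet fails=occurs, Inboard APL valve 2 faulted=occurs → all inputs occur → occurs.
Anesthesia gas delivery interrupted [OR]: Breathing circuit unavailable=not, Vaporizer chain fails=occurs → at least one input occurs → occurs.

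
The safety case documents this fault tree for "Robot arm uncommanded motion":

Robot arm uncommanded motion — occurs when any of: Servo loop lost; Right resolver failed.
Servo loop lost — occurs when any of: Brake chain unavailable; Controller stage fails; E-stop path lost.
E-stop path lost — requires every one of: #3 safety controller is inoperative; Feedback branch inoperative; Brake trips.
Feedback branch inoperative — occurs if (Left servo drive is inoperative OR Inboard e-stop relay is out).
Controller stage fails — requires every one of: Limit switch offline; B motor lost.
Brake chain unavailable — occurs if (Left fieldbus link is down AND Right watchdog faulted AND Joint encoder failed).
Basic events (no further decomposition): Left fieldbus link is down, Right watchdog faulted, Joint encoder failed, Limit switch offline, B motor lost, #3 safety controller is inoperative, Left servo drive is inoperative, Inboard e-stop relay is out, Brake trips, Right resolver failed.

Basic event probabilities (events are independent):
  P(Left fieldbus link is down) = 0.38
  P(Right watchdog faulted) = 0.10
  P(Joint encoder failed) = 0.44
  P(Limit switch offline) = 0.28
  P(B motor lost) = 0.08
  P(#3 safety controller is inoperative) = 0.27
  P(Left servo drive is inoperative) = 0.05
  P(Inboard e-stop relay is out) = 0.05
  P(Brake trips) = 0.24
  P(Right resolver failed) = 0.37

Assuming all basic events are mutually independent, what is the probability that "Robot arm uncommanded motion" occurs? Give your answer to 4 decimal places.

0.3982

P(Brake chain unavailable) [AND] = 0.38 × 0.10 × 0.44 = 0.016720
P(Controller stage fails) [AND] = 0.28 × 0.08 = 0.022400
P(Feedback branch inoperative) [OR] = 1 − (1−0.05) × (1−0.05) = 0.097500
P(E-stop path lost) [AND] = 0.27 × 0.097500 × 0.24 = 0.006318
P(Servo loop lost) [OR] = 1 − (1−0.016720) × (1−0.022400) × (1−0.006318) = 0.044819
P(Robot arm uncommanded motion) [OR] = 1 − (1−0.044819) × (1−0.37) = 0.398236
Rounded to 4 decimal places: P(Robot arm uncommanded motion) ≈ 0.3982.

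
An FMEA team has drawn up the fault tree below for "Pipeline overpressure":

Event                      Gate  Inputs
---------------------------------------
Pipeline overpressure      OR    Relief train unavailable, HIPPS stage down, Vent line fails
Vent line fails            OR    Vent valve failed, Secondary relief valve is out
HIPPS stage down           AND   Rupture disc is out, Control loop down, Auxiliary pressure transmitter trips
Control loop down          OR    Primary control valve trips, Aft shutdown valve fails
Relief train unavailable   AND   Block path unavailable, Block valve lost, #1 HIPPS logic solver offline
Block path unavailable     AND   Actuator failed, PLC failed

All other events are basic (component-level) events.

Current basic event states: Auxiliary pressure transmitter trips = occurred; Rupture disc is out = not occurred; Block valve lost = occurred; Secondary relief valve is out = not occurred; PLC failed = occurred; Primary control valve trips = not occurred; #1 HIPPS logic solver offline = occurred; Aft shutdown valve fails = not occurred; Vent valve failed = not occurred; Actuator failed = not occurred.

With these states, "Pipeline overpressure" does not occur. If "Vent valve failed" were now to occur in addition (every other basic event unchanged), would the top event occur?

Yes

Counterfactual: set "Vent valve failed" to occurred.
Block path unavailable [AND]: Actuator failed=not, PLC failed=occurs → not all inputs occur → does not occur.
Relief train unavailable [AND]: Block path unavailable=not, Block valve lost=occurs, #1 HIPPS logic solver offline=occurs → not all inputs occur → does not occur.
Control loop down [OR]: Primary control valve trips=not, Aft shutdown valve fails=not → no input occurs → does not occur.
HIPPS stage down [AND]: Rupture disc is out=not, Control loop down=not, Auxiliary pressure transmitter trips=occurs → not all inputs occur → does not occur.
Vent line fails [OR]: Vent valve failed=occurs, Secondary relief valve is out=not → at least one input occurs → occurs.
Pipeline overpressure [OR]: Relief train unavailable=not, HIPPS stage down=not, Vent line fails=occurs → at least one input occurs → occurs.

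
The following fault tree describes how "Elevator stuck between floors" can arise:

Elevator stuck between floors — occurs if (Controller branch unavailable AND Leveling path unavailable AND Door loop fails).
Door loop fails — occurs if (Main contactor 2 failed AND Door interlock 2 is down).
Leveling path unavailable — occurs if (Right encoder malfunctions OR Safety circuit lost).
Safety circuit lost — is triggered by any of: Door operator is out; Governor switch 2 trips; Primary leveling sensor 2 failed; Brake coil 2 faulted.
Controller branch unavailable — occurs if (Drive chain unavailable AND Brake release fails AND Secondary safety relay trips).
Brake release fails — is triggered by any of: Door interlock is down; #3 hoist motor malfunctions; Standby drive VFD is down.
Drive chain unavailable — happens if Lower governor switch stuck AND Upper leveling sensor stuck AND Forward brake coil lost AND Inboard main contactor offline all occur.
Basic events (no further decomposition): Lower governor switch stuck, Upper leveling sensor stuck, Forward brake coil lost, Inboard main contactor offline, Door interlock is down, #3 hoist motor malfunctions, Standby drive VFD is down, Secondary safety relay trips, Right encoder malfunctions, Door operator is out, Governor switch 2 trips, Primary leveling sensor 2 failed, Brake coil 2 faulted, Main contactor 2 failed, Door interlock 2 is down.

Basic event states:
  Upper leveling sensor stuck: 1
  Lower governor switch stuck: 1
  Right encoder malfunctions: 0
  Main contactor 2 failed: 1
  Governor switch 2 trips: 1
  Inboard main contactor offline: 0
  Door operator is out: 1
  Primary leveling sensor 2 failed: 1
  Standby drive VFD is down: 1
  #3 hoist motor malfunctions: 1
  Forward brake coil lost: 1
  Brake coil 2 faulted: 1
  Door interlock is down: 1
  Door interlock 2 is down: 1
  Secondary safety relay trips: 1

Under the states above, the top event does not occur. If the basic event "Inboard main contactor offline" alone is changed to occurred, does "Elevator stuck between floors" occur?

Counterfactual: set "Inboard main contactor offline" to occurred.
Drive chain unavailable [AND]: Lower governor switch stuck=occurs, Upper leveling sensor stuck=occurs, Forward brake coil lost=occurs, Inboard main contactor offline=occurs → all inputs occur → occurs.
Brake release fails [OR]: Door interlock is down=occurs, #3 hoist motor malfunctions=occurs, Standby drive VFD is down=occurs → at least one input occurs → occurs.
Controller branch unavailable [AND]: Drive chain unavailable=occurs, Brake release fails=occurs, Secondary safety relay trips=occurs → all inputs occur → occurs.
Safety circuit lost [OR]: Door operator is out=occurs, Governor switch 2 trips=occurs, Primary leveling sensor 2 failed=occurs, Brake coil 2 faulted=occurs → at least one input occurs → occurs.
Leveling path unavailable [OR]: Right encoder malfunctions=not, Safety circuit lost=occurs → at least one input occurs → occurs.
Door loop fails [AND]: Main contactor 2 failed=occurs, Door interlock 2 is down=occurs → all inputs occur → occurs.
Elevator stuck between floors [AND]: Controller branch unavailable=occurs, Leveling path unavailable=occurs, Door loop fails=occurs → all inputs occur → occurs.

Yes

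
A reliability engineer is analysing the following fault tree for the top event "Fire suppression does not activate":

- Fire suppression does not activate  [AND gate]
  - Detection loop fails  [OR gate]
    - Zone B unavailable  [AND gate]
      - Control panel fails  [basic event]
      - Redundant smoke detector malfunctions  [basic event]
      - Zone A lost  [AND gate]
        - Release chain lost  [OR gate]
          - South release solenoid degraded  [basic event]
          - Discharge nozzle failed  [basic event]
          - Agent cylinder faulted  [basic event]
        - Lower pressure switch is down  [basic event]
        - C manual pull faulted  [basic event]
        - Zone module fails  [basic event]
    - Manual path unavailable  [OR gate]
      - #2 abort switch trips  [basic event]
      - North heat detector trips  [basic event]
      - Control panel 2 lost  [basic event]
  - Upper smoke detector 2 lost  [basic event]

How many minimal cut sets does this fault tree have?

6

Release chain lost [OR]: union of children's cut sets → 3 cut set(s).
Zone A lost [AND]: one cut set from each child combined → 3 × 1 × 1 × 1 = 3 cut set(s).
Zone B unavailable [AND]: one cut set from each child combined → 1 × 1 × 3 = 3 cut set(s).
Manual path unavailable [OR]: union of children's cut sets → 3 cut set(s).
Detection loop fails [OR]: union of children's cut sets → 6 cut set(s).
Fire suppression does not activate [AND]: one cut set from each child combined → 6 × 1 = 6 cut set(s).
Minimal cut sets: {C manual pull faulted, Control panel fails, Lower pressure switch is down, Redundant smoke detector malfunctions, South release solenoid degraded, Upper smoke detector 2 lost, Zone module fails}; {C manual pull faulted, Control panel fails, Discharge nozzle failed, Lower pressure switch is down, Redundant smoke detector malfunctions, Upper smoke detector 2 lost, Zone module fails}; {Agent cylinder faulted, C manual pull faulted, Control panel fails, Lower pressure switch is down, Redundant smoke detector malfunctions, Upper smoke detector 2 lost, Zone module fails}; {#2 abort switch trips, Upper smoke detector 2 lost}; {North heat detector trips, Upper smoke detector 2 lost}; {Control panel 2 lost, Upper smoke detector 2 lost}.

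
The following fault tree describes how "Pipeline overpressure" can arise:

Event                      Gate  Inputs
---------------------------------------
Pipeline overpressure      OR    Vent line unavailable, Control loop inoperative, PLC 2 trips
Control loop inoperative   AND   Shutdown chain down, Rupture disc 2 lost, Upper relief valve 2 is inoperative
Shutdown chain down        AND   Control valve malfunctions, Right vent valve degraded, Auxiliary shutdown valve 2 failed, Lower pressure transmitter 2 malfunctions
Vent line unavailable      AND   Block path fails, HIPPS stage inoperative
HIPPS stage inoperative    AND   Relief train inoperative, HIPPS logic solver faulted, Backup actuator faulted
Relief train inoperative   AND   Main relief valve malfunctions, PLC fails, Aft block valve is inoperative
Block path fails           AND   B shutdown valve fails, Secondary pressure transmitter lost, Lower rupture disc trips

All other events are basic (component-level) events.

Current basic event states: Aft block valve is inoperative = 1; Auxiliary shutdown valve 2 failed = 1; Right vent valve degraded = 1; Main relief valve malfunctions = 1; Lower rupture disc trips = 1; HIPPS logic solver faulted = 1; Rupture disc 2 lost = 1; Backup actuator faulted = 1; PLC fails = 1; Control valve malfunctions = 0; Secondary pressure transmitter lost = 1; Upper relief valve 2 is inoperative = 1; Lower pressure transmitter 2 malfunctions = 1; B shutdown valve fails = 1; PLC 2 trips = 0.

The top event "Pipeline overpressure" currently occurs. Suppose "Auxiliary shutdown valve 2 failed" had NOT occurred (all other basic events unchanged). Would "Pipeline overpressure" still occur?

Yes

Counterfactual: set "Auxiliary shutdown valve 2 failed" to not occurred.
Block path fails [AND]: B shutdown valve fails=occurs, Secondary pressure transmitter lost=occurs, Lower rupture disc trips=occurs → all inputs occur → occurs.
Relief train inoperative [AND]: Main relief valve malfunctions=occurs, PLC fails=occurs, Aft block valve is inoperative=occurs → all inputs occur → occurs.
HIPPS stage inoperative [AND]: Relief train inoperative=occurs, HIPPS logic solver faulted=occurs, Backup actuator faulted=occurs → all inputs occur → occurs.
Vent line unavailable [AND]: Block path fails=occurs, HIPPS stage inoperative=occurs → all inputs occur → occurs.
Shutdown chain down [AND]: Control valve malfunctions=not, Right vent valve degraded=occurs, Auxiliary shutdown valve 2 failed=not, Lower pressure transmitter 2 malfunctions=occurs → not all inputs occur → does not occur.
Control loop inoperative [AND]: Shutdown chain down=not, Rupture disc 2 lost=occurs, Upper relief valve 2 is inoperative=occurs → not all inputs occur → does not occur.
Pipeline overpressure [OR]: Vent line unavailable=occurs, Control loop inoperative=not, PLC 2 trips=not → at least one input occurs → occurs.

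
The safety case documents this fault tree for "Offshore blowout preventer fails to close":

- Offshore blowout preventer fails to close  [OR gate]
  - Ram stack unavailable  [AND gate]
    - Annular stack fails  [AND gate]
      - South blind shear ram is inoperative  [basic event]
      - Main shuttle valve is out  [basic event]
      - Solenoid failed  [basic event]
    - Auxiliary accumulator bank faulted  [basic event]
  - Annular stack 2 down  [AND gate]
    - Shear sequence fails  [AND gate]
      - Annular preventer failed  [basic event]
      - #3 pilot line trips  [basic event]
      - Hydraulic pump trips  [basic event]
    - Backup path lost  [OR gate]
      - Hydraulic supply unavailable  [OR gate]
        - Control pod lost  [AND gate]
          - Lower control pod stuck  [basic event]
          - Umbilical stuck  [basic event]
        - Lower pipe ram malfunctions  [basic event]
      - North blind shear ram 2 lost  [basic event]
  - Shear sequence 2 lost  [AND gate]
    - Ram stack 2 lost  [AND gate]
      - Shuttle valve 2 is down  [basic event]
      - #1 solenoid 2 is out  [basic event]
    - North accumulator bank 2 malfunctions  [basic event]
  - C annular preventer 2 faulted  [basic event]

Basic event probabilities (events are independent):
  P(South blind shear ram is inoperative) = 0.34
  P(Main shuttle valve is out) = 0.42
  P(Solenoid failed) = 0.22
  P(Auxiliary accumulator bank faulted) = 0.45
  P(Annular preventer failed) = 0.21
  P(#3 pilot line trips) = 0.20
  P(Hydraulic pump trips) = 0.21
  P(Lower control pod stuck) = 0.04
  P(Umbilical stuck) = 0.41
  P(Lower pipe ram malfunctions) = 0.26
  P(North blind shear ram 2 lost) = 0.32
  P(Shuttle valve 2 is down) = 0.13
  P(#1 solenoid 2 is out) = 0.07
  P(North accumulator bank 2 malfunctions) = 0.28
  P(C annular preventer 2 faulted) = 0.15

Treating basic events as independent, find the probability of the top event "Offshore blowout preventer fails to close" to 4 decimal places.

P(Annular stack fails) [AND] = 0.34 × 0.42 × 0.22 = 0.031416
P(Ram stack unavailable) [AND] = 0.031416 × 0.45 = 0.014137
P(Shear sequence fails) [AND] = 0.21 × 0.20 × 0.21 = 0.008820
P(Control pod lost) [AND] = 0.04 × 0.41 = 0.016400
P(Hydraulic supply unavailable) [OR] = 1 − (1−0.016400) × (1−0.26) = 0.272136
P(Backup path lost) [OR] = 1 − (1−0.272136) × (1−0.32) = 0.505052
P(Annular stack 2 down) [AND] = 0.008820 × 0.505052 = 0.004455
P(Ram stack 2 lost) [AND] = 0.13 × 0.07 = 0.009100
P(Shear sequence 2 lost) [AND] = 0.009100 × 0.28 = 0.002548
P(Offshore blowout preventer fails to close) [OR] = 1 − (1−0.014137) × (1−0.004455) × (1−0.002548) × (1−0.15) = 0.167875
Rounded to 4 decimal places: P(Offshore blowout preventer fails to close) ≈ 0.1679.

0.1679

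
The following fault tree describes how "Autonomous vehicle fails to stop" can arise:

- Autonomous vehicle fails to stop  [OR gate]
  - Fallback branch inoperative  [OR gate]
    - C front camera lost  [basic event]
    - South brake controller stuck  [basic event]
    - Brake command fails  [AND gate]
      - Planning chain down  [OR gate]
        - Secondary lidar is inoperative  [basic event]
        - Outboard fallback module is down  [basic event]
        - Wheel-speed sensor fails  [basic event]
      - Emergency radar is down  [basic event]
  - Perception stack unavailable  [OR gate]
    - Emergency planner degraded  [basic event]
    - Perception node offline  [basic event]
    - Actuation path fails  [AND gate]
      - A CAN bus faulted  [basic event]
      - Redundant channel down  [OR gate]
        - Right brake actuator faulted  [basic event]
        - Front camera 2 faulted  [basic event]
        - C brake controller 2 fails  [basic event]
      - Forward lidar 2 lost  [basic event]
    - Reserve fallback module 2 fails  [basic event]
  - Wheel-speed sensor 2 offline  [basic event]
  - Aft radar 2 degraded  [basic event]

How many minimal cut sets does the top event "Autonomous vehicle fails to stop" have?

13

Planning chain down [OR]: union of children's cut sets → 3 cut set(s).
Brake command fails [AND]: one cut set from each child combined → 3 × 1 = 3 cut set(s).
Fallback branch inoperative [OR]: union of children's cut sets → 5 cut set(s).
Redundant channel down [OR]: union of children's cut sets → 3 cut set(s).
Actuation path fails [AND]: one cut set from each child combined → 1 × 3 × 1 = 3 cut set(s).
Perception stack unavailable [OR]: union of children's cut sets → 6 cut set(s).
Autonomous vehicle fails to stop [OR]: union of children's cut sets → 13 cut set(s).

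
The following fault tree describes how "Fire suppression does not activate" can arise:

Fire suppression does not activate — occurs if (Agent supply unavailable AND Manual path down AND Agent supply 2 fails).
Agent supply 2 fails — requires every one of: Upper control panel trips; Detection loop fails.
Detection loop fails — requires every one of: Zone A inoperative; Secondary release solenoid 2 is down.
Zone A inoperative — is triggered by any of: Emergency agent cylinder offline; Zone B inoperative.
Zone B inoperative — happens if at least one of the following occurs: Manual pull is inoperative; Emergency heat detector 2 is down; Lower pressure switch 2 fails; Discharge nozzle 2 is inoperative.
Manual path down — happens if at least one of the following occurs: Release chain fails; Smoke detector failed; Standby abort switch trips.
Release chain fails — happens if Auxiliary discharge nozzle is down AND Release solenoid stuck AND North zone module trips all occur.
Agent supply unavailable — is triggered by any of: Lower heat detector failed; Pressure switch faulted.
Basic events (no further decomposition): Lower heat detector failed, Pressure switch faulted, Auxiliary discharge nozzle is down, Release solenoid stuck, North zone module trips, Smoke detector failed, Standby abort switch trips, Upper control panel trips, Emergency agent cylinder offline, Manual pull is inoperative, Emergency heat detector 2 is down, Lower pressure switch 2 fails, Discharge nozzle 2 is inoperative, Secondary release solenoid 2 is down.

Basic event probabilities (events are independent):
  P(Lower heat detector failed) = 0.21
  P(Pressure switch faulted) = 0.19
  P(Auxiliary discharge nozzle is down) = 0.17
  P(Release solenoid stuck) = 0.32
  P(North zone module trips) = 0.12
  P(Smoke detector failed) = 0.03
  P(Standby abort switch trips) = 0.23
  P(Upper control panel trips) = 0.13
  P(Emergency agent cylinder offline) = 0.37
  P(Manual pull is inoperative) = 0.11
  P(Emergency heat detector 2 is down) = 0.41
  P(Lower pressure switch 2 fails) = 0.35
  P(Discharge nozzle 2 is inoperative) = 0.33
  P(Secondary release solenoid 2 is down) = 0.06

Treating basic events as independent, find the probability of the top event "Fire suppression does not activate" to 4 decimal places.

0.0006

P(Agent supply unavailable) [OR] = 1 − (1−0.21) × (1−0.19) = 0.360100
P(Release chain fails) [AND] = 0.17 × 0.32 × 0.12 = 0.006528
P(Manual path down) [OR] = 1 − (1−0.006528) × (1−0.03) × (1−0.23) = 0.257976
P(Zone B inoperative) [OR] = 1 − (1−0.11) × (1−0.41) × (1−0.35) × (1−0.33) = 0.771319
P(Zone A inoperative) [OR] = 1 − (1−0.37) × (1−0.771319) = 0.855931
P(Detection loop fails) [AND] = 0.855931 × 0.06 = 0.051356
P(Agent supply 2 fails) [AND] = 0.13 × 0.051356 = 0.006676
P(Fire suppression does not activate) [AND] = 0.360100 × 0.257976 × 0.006676 = 0.000620
Rounded to 4 decimal places: P(Fire suppression does not activate) ≈ 0.0006.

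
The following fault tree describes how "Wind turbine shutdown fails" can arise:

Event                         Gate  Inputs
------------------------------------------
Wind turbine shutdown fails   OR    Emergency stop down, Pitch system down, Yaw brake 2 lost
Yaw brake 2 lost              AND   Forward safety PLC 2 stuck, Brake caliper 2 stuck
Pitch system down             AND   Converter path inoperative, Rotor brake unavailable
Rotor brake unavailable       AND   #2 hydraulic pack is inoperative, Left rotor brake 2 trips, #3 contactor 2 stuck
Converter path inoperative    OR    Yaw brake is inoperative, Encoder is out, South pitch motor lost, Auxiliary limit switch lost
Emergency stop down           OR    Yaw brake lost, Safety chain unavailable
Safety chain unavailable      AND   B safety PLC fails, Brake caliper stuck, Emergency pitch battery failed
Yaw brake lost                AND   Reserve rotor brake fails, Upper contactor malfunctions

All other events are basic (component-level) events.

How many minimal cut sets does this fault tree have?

7

Yaw brake lost [AND]: one cut set from each child combined → 1 × 1 = 1 cut set(s).
Safety chain unavailable [AND]: one cut set from each child combined → 1 × 1 × 1 = 1 cut set(s).
Emergency stop down [OR]: union of children's cut sets → 2 cut set(s).
Converter path inoperative [OR]: union of children's cut sets → 4 cut set(s).
Rotor brake unavailable [AND]: one cut set from each child combined → 1 × 1 × 1 = 1 cut set(s).
Pitch system down [AND]: one cut set from each child combined → 4 × 1 = 4 cut set(s).
Yaw brake 2 lost [AND]: one cut set from each child combined → 1 × 1 = 1 cut set(s).
Wind turbine shutdown fails [OR]: union of children's cut sets → 7 cut set(s).
Minimal cut sets: {Reserve rotor brake fails, Upper contactor malfunctions}; {B safety PLC fails, Brake caliper stuck, Emergency pitch battery failed}; {#2 hydraulic pack is inoperative, #3 contactor 2 stuck, Left rotor brake 2 trips, Yaw brake is inoperative}; {#2 hydraulic pack is inoperative, #3 contactor 2 stuck, Encoder is out, Left rotor brake 2 trips}; {#2 hydraulic pack is inoperative, #3 contactor 2 stuck, Left rotor brake 2 trips, South pitch motor lost}; {#2 hydraulic pack is inoperative, #3 contactor 2 stuck, Auxiliary limit switch lost, Left rotor brake 2 trips}; {Brake caliper 2 stuck, Forward safety PLC 2 stuck}.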